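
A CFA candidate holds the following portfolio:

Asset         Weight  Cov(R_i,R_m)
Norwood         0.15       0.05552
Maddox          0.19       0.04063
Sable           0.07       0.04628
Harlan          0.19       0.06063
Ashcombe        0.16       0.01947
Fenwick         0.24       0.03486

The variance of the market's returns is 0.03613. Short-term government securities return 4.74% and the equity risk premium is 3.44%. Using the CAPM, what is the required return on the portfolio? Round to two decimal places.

8.77%

β_Norwood = 0.05552 / 0.03613 = 1.5367
β_Maddox = 0.04063 / 0.03613 = 1.1246
β_Sable = 0.04628 / 0.03613 = 1.2809
β_Harlan = 0.06063 / 0.03613 = 1.6781
β_Ashcombe = 0.01947 / 0.03613 = 0.5389
β_Fenwick = 0.03486 / 0.03613 = 0.9648
β_P = Σ w_i β_i = 0.15×1.5367 + 0.19×1.1246 + 0.07×1.2809 + 0.19×1.6781 + 0.16×0.5389 + 0.24×0.9648 = 1.1705
E(R_P) = R_f + β_P × MRP = 4.74% + 1.1705 × 3.44% = 8.77%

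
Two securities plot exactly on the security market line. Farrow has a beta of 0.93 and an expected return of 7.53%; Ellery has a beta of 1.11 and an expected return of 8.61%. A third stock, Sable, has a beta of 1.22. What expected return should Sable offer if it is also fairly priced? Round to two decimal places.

MRP (SML slope) = (8.61% − 7.53%) / (1.11 − 0.93) = 1.08% / 0.18 = 6.0000%
R_f (intercept) = 7.53% − 0.93 × 6.0000% = 1.9500%
E(R_Sable) = R_f + β × MRP = 1.9500% + 1.22 × 6.0000% = 9.27%

9.27%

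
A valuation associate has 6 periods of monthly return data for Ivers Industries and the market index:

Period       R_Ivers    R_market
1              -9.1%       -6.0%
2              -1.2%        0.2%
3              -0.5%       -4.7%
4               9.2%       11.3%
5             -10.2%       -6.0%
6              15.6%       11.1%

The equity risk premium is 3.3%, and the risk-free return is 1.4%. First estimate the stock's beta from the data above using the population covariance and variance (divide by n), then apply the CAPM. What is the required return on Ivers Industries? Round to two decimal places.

5.21%

Mean R_i = (-9.1 − 1.2 − 0.5 + 9.2 − 10.2 + 15.6) / 6 = 0.6333%
Mean R_m = (-6.0 + 0.2 − 4.7 + 11.3 − 6.0 + 11.1) / 6 = 0.9833%
Σ(R_i − R̄_i)(R_m − R̄_m) = 391.2933  ⇒  Cov = 391.2933 / 6 = 65.2156
Σ(R_m − R̄_m)² = 339.2283  ⇒  Var(R_m) = 339.2283 / 6 = 56.5381
β = Cov / Var(R_m) = 65.2156 / 56.5381 = 1.1535
E(R) = R_f + β × MRP = 1.4% + 1.1535 × 3.3% = 5.21%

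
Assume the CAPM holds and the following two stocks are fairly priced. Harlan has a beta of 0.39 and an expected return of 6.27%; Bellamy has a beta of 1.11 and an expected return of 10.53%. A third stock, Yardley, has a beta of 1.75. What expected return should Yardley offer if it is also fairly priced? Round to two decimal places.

14.32%

MRP (SML slope) = (10.53% − 6.27%) / (1.11 − 0.39) = 4.26% / 0.72 = 5.9167%
R_f (intercept) = 6.27% − 0.39 × 5.9167% = 3.9625%
E(R_Yardley) = R_f + β × MRP = 3.9625% + 1.75 × 5.9167% = 14.32%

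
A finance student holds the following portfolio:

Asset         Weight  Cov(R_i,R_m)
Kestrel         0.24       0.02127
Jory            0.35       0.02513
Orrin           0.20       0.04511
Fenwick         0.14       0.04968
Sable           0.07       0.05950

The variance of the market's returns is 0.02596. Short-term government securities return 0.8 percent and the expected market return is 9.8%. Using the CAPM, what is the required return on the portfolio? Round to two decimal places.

12.60%

β_Kestrel = 0.02127 / 0.02596 = 0.8193
β_Jory = 0.02513 / 0.02596 = 0.9680
β_Orrin = 0.04511 / 0.02596 = 1.7377
β_Fenwick = 0.04968 / 0.02596 = 1.9137
β_Sable = 0.05950 / 0.02596 = 2.2920
β_P = Σ w_i β_i = 0.24×0.8193 + 0.35×0.9680 + 0.20×1.7377 + 0.14×1.9137 + 0.07×2.2920 = 1.3113
MRP = 9.8% − 0.8% = 9.00%
E(R_P) = R_f + β_P × MRP = 0.8% + 1.3113 × 9.0% = 12.60%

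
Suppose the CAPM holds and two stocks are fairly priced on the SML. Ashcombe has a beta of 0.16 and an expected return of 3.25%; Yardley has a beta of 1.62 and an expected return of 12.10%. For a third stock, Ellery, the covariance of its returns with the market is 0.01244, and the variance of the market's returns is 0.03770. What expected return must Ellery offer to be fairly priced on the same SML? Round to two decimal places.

MRP = (12.10% − 3.25%) / (1.62 − 0.16) = 6.0616%
R_f = 3.25% − 0.16 × 6.0616% = 2.2801%
β_Ellery = Cov / Var(R_m) = 0.01244 / 0.03770 = 0.3300
E(R_Ellery) = R_f + β × MRP = 2.2801% + 0.3300 × 6.0616% = 4.28%

4.28%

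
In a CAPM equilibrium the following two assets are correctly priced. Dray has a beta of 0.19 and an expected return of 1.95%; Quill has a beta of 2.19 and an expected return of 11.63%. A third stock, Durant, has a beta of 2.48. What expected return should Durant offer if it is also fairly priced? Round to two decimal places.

13.03%

MRP (SML slope) = (11.63% − 1.95%) / (2.19 − 0.19) = 9.68% / 2.00 = 4.8400%
R_f (intercept) = 1.95% − 0.19 × 4.8400% = 1.0304%
E(R_Durant) = R_f + β × MRP = 1.0304% + 2.48 × 4.8400% = 13.03%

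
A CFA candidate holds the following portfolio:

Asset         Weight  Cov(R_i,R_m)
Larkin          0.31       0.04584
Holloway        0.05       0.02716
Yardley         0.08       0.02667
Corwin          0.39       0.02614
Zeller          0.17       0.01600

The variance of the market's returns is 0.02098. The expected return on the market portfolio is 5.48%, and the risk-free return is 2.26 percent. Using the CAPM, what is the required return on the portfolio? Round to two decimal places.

6.96%

β_Larkin = 0.04584 / 0.02098 = 2.1849
β_Holloway = 0.02716 / 0.02098 = 1.2946
β_Yardley = 0.02667 / 0.02098 = 1.2712
β_Corwin = 0.02614 / 0.02098 = 1.2459
β_Zeller = 0.01600 / 0.02098 = 0.7626
β_P = Σ w_i β_i = 0.31×2.1849 + 0.05×1.2946 + 0.08×1.2712 + 0.39×1.2459 + 0.17×0.7626 = 1.4593
MRP = 5.48% − 2.26% = 3.22%
E(R_P) = R_f + β_P × MRP = 2.26% + 1.4593 × 3.22% = 6.96%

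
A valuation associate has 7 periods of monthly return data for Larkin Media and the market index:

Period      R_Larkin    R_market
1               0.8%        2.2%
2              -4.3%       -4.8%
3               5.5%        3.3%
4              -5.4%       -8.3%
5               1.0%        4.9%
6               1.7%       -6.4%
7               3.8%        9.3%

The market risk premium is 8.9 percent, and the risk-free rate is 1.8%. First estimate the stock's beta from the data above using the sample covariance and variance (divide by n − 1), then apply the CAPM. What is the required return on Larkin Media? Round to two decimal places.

Mean R_i = (0.8 − 4.3 + 5.5 − 5.4 + 1.0 + 1.7 + 3.8) / 7 = 0.4429%
Mean R_m = (2.2 − 4.8 + 3.3 − 8.3 + 4.9 − 6.4 + 9.3) / 7 = 0.0286%
Σ(R_i − R̄_i)(R_m − R̄_m) = 114.6414  ⇒  Cov = 114.6414 / 6 = 19.1069
Σ(R_m − R̄_m)² = 259.1143  ⇒  Var(R_m) = 259.1143 / 6 = 43.1857
β = Cov / Var(R_m) = 19.1069 / 43.1857 = 0.4424
E(R) = R_f + β × MRP = 1.8% + 0.4424 × 8.9% = 5.74%

5.74%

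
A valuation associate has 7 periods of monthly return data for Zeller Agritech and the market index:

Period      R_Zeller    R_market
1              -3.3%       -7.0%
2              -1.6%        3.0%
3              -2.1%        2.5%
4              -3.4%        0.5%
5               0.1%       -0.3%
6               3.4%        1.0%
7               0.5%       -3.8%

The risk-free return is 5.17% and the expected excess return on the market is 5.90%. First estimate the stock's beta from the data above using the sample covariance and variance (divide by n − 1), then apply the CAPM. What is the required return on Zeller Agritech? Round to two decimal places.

5.86%

Mean R_i = (-3.3 − 1.6 − 2.1 − 3.4 + 0.1 + 3.4 + 0.5) / 7 = -0.9143%
Mean R_m = (-7.0 + 3.0 + 2.5 + 0.5 − 0.3 + 1.0 − 3.8) / 7 = -0.5857%
Σ(R_i − R̄_i)(R_m − R̄_m) = 9.0714  ⇒  Cov = 9.0714 / 6 = 1.5119
Σ(R_m − R̄_m)² = 77.6286  ⇒  Var(R_m) = 77.6286 / 6 = 12.9381
β = Cov / Var(R_m) = 1.5119 / 12.9381 = 0.1169
E(R) = R_f + β × MRP = 5.17% + 0.1169 × 5.90% = 5.86%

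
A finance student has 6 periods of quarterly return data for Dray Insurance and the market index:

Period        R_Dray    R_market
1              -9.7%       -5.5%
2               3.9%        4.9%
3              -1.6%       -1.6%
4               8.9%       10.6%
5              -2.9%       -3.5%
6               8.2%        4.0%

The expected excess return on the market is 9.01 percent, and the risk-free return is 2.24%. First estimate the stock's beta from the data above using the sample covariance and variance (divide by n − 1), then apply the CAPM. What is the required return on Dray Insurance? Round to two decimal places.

Mean R_i = (-9.7 + 3.9 − 1.6 + 8.9 − 2.9 + 8.2) / 6 = 1.1333%
Mean R_m = (-5.5 + 4.9 − 1.6 + 10.6 − 3.5 + 4.0) / 6 = 1.4833%
Σ(R_i − R̄_i)(R_m − R̄_m) = 202.2233  ⇒  Cov = 202.2233 / 5 = 40.4447
Σ(R_m − R̄_m)² = 184.2283  ⇒  Var(R_m) = 184.2283 / 5 = 36.8457
β = Cov / Var(R_m) = 40.4447 / 36.8457 = 1.0977
E(R) = R_f + β × MRP = 2.24% + 1.0977 × 9.01% = 12.13%

12.13%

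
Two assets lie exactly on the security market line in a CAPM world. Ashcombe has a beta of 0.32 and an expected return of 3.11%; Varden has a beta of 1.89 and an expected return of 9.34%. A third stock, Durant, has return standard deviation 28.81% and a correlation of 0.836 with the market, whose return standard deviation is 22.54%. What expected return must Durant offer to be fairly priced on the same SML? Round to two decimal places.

6.08%

MRP = (9.34% − 3.11%) / (1.89 − 0.32) = 3.9682%
R_f = 3.11% − 0.32 × 3.9682% = 1.8402%
β_Durant = ρ·σ_i/σ_m = 0.836 × 28.81 / 22.54 = 1.0686
E(R_Durant) = R_f + β × MRP = 1.8402% + 1.0686 × 3.9682% = 6.08%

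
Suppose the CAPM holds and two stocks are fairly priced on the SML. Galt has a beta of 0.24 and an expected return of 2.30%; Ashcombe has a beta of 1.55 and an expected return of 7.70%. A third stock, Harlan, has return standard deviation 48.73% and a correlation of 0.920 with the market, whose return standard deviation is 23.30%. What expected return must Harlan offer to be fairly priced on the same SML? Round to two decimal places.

9.24%

MRP = (7.70% − 2.30%) / (1.55 − 0.24) = 4.1221%
R_f = 2.30% − 0.24 × 4.1221% = 1.3107%
β_Harlan = ρ·σ_i/σ_m = 0.920 × 48.73 / 23.30 = 1.9241
E(R_Harlan) = R_f + β × MRP = 1.3107% + 1.9241 × 4.1221% = 9.24%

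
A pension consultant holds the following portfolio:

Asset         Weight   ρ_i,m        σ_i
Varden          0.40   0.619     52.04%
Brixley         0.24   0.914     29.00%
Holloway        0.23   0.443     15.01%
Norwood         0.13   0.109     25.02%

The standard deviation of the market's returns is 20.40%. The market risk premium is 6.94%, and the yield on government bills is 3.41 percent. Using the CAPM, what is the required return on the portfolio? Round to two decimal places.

10.60%

β_Varden = 0.619 × 52.04% / 20.40% = 1.5791
β_Brixley = 0.914 × 29.00% / 20.40% = 1.2993
β_Holloway = 0.443 × 15.01% / 20.40% = 0.3260
β_Norwood = 0.109 × 25.02% / 20.40% = 0.1337
β_P = Σ w_i β_i = 0.40×1.5791 + 0.24×1.2993 + 0.23×0.3260 + 0.13×0.1337 = 1.0358
E(R_P) = R_f + β_P × MRP = 3.41% + 1.0358 × 6.94% = 10.60%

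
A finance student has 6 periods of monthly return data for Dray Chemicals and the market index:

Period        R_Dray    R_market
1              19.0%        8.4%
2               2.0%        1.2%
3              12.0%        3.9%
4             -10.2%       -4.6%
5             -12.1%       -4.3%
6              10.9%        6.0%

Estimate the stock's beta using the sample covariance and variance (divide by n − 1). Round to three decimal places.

Mean R_i = (19.0 + 2.0 + 12.0 − 10.2 − 12.1 + 10.9) / 6 = 3.6000%
Mean R_m = (8.4 + 1.2 + 3.9 − 4.6 − 4.3 + 6.0) / 6 = 1.7667%
Σ(R_i − R̄_i)(R_m − R̄_m) = 334.9900  ⇒  Cov = 334.9900 / 5 = 66.9980
Σ(R_m − R̄_m)² = 144.1333  ⇒  Var(R_m) = 144.1333 / 5 = 28.8267
β = Cov / Var(R_m) = 66.9980 / 28.8267 = 2.3242

2.324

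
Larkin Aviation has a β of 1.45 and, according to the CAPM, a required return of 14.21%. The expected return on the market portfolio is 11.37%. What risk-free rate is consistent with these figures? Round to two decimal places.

E(R) = R_f + β(E(R_m) − R_f) = R_f(1 − β) + β·E(R_m)
14.21% = R_f × (1 − 1.45) + 1.45 × 11.37%
14.21% = R_f × -0.45 + 16.4865%
R_f = (14.21% − 16.4865%) / -0.45 = 5.06%

5.06%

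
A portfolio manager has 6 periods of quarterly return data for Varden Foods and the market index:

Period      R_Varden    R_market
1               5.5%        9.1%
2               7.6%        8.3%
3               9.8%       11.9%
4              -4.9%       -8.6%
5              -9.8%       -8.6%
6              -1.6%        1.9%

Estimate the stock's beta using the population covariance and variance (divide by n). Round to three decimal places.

Mean R_i = (5.5 + 7.6 + 9.8 − 4.9 − 9.8 − 1.6) / 6 = 1.1000%
Mean R_m = (9.1 + 8.3 + 11.9 − 8.6 − 8.6 + 1.9) / 6 = 2.3333%
Σ(R_i − R̄_i)(R_m − R̄_m) = 337.7300  ⇒  Cov = 337.7300 / 6 = 56.2883
Σ(R_m − R̄_m)² = 412.1733  ⇒  Var(R_m) = 412.1733 / 6 = 68.6956
β = Cov / Var(R_m) = 56.2883 / 68.6956 = 0.8194

0.819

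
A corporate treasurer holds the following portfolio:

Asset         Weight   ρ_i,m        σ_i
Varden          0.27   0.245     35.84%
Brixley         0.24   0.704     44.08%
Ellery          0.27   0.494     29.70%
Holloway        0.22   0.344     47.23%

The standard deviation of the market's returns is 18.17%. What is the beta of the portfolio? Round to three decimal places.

β_Varden = 0.245 × 35.84% / 18.17% = 0.4833
β_Brixley = 0.704 × 44.08% / 18.17% = 1.7079
β_Ellery = 0.494 × 29.70% / 18.17% = 0.8075
β_Holloway = 0.344 × 47.23% / 18.17% = 0.8942
β_P = Σ w_i β_i = 0.27×0.4833 + 0.24×1.7079 + 0.27×0.8075 + 0.22×0.8942 = 0.9551

0.955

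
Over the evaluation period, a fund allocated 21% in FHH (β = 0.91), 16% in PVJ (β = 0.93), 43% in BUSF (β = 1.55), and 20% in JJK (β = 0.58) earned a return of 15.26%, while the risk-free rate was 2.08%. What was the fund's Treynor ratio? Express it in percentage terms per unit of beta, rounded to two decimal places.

11.74%

β_P = 0.21×0.91 + 0.16×0.93 + 0.43×1.55 + 0.20×0.58 = 1.1224
Treynor = (R_P − R_f) / β_P = (15.26% − 2.08%) / 1.1224 = 13.18% / 1.1224 = 11.74%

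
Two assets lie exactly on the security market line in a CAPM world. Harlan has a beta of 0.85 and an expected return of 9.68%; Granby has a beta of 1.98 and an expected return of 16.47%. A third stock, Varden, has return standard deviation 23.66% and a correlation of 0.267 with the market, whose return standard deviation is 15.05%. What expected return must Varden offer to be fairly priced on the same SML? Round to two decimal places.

MRP = (16.47% − 9.68%) / (1.98 − 0.85) = 6.0088%
R_f = 9.68% − 0.85 × 6.0088% = 4.5725%
β_Varden = ρ·σ_i/σ_m = 0.267 × 23.66 / 15.05 = 0.4197
E(R_Varden) = R_f + β × MRP = 4.5725% + 0.4197 × 6.0088% = 7.09%

7.09%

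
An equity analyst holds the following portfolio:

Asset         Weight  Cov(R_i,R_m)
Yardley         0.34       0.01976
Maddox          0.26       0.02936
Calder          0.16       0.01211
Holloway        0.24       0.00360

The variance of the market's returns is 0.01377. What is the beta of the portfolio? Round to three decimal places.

1.246

β_Yardley = 0.01976 / 0.01377 = 1.4350
β_Maddox = 0.02936 / 0.01377 = 2.1322
β_Calder = 0.01211 / 0.01377 = 0.8794
β_Holloway = 0.00360 / 0.01377 = 0.2614
β_P = Σ w_i β_i = 0.34×1.4350 + 0.26×2.1322 + 0.16×0.8794 + 0.24×0.2614 = 1.2457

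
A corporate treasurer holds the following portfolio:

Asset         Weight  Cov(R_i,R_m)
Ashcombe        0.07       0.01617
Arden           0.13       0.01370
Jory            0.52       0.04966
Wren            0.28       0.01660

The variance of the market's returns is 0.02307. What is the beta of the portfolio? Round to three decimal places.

β_Ashcombe = 0.01617 / 0.02307 = 0.7009
β_Arden = 0.01370 / 0.02307 = 0.5938
β_Jory = 0.04966 / 0.02307 = 2.1526
β_Wren = 0.01660 / 0.02307 = 0.7195
β_P = Σ w_i β_i = 0.07×0.7009 + 0.13×0.5938 + 0.52×2.1526 + 0.28×0.7195 = 1.4471

1.447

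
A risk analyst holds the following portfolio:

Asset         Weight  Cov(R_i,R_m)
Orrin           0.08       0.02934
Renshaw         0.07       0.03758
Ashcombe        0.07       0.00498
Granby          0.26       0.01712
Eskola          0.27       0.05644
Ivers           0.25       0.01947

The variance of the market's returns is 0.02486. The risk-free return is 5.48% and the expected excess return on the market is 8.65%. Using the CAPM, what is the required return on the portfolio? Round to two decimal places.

15.88%

β_Orrin = 0.02934 / 0.02486 = 1.1802
β_Renshaw = 0.03758 / 0.02486 = 1.5117
β_Ashcombe = 0.00498 / 0.02486 = 0.2003
β_Granby = 0.01712 / 0.02486 = 0.6887
β_Eskola = 0.05644 / 0.02486 = 2.2703
β_Ivers = 0.01947 / 0.02486 = 0.7832
β_P = Σ w_i β_i = 0.08×1.1802 + 0.07×1.5117 + 0.07×0.2003 + 0.26×0.6887 + 0.27×2.2703 + 0.25×0.7832 = 1.2021
E(R_P) = R_f + β_P × MRP = 5.48% + 1.2021 × 8.65% = 15.88%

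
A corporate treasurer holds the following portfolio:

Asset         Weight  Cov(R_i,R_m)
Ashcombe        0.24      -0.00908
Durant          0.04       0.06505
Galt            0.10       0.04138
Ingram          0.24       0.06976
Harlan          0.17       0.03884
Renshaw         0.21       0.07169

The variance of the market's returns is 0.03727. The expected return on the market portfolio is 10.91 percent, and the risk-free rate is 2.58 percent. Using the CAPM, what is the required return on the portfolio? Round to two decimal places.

12.18%

β_Ashcombe = -0.00908 / 0.03727 = -0.2436
β_Durant = 0.06505 / 0.03727 = 1.7454
β_Galt = 0.04138 / 0.03727 = 1.1103
β_Ingram = 0.06976 / 0.03727 = 1.8717
β_Harlan = 0.03884 / 0.03727 = 1.0421
β_Renshaw = 0.07169 / 0.03727 = 1.9235
β_P = Σ w_i β_i = 0.24×-0.2436 + 0.04×1.7454 + 0.10×1.1103 + 0.24×1.8717 + 0.17×1.0421 + 0.21×1.9235 = 1.1527
MRP = 10.91% − 2.58% = 8.33%
E(R_P) = R_f + β_P × MRP = 2.58% + 1.1527 × 8.33% = 12.18%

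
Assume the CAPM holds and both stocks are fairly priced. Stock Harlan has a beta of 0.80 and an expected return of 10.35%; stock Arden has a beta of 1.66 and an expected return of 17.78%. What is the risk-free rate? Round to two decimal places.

3.44%

Both satisfy E(R) = R_f + β·MRP, so the slope of the SML is
MRP = (17.78% − 10.35%) / (1.66 − 0.80) = 7.43% / 0.86 = 8.6395%
R_f = E(R_Harlan) − β_Harlan·MRP = 10.35% − 0.80 × 8.6395% = 3.4384%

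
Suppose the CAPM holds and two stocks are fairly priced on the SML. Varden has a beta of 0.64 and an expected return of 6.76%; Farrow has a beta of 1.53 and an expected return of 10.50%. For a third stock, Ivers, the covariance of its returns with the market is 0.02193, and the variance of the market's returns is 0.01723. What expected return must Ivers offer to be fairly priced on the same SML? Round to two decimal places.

9.42%

MRP = (10.50% − 6.76%) / (1.53 − 0.64) = 4.2022%
R_f = 6.76% − 0.64 × 4.2022% = 4.0706%
β_Ivers = Cov / Var(R_m) = 0.02193 / 0.01723 = 1.2728
E(R_Ivers) = R_f + β × MRP = 4.0706% + 1.2728 × 4.2022% = 9.42%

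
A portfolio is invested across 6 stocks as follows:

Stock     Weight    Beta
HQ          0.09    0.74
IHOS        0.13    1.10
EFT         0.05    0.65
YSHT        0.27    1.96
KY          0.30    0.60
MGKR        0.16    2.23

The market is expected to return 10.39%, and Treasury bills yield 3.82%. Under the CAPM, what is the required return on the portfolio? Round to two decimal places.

β_P = Σ w_i β_i = 0.09×0.74 + 0.13×1.10 + 0.05×0.65 + 0.27×1.96 + 0.30×0.60 + 0.16×2.23 = 1.3081
MRP = 10.39% − 3.82% = 6.57%
E(R_P) = R_f + β_P × MRP = 3.82% + 1.3081 × 6.57% = 12.41%

12.41%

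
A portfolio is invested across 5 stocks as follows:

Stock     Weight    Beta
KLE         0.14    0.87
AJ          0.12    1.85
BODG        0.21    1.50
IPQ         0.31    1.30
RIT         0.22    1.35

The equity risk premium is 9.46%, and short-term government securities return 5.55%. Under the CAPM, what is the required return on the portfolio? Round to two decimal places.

β_P = Σ w_i β_i = 0.14×0.87 + 0.12×1.85 + 0.21×1.50 + 0.31×1.30 + 0.22×1.35 = 1.3588
E(R_P) = R_f + β_P × MRP = 5.55% + 1.3588 × 9.46% = 18.40%

18.40%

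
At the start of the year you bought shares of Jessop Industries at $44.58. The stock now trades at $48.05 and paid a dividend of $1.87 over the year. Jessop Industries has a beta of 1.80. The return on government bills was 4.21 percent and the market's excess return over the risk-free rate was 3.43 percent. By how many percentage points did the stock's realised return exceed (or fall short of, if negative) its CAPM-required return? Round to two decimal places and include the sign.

+1.59%

Realised HPR = (P1 + D1 − P0) / P0 = (48.05 + 1.87 − 44.58) / 44.58 = 5.34 / 44.58 = 11.9785%
CAPM required = R_f + β·MRP = 4.21% + 1.80 × 3.43% = 10.3840%
α = realised − required = 11.9785% − 10.3840% = +1.59%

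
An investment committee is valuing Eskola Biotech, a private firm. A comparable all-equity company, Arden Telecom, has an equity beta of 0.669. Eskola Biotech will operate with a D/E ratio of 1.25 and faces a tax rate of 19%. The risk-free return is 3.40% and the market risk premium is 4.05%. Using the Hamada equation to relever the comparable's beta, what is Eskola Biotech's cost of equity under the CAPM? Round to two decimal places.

8.85%

β_L = β_U × [1 + (1 − t)(D/E)] = 0.669 × [1 + (1 − 0.19) × 1.25]
    = 0.669 × [1 + 0.81 × 1.25] = 0.669 × 2.0125 = 1.3464
E(R) = R_f + β_L × MRP = 3.40% + 1.3464 × 4.05% = 8.85%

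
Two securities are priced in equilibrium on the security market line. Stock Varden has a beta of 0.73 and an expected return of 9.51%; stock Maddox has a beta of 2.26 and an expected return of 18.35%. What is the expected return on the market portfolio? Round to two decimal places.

Both satisfy E(R) = R_f + β·MRP, so the slope of the SML is
MRP = (18.35% − 9.51%) / (2.26 − 0.73) = 8.84% / 1.53 = 5.7778%
R_f = E(R_Varden) − β_Varden·MRP = 9.51% − 0.73 × 5.7778% = 5.2922%
E(R_m) = R_f + MRP = 5.2922% + 5.7778% = 11.07%

11.07%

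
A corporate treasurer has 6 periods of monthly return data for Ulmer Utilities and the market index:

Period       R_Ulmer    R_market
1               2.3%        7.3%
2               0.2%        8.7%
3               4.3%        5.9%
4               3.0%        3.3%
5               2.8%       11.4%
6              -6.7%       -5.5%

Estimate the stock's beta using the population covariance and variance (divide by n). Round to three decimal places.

Mean R_i = (2.3 + 0.2 + 4.3 + 3.0 + 2.8 − 6.7) / 6 = 0.9833%
Mean R_m = (7.3 + 8.7 + 5.9 + 3.3 + 11.4 − 5.5) / 6 = 5.1833%
Σ(R_i − R̄_i)(R_m − R̄_m) = 91.9883  ⇒  Cov = 91.9883 / 6 = 15.3314
Σ(R_m − R̄_m)² = 173.6883  ⇒  Var(R_m) = 173.6883 / 6 = 28.9481
β = Cov / Var(R_m) = 15.3314 / 28.9481 = 0.5296

0.530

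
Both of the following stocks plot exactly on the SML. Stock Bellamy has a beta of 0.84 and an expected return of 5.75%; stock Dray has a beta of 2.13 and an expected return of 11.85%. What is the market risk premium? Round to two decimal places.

4.73%

Both satisfy E(R) = R_f + β·MRP, so the slope of the SML is
MRP = (11.85% − 5.75%) / (2.13 − 0.84) = 6.10% / 1.29 = 4.7287%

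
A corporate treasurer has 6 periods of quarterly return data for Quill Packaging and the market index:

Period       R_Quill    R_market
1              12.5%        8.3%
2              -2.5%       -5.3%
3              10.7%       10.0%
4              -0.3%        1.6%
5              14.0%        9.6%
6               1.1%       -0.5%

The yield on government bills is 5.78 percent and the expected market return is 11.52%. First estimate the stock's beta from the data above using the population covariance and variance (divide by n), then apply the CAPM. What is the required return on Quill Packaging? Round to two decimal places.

12.06%

Mean R_i = (12.5 − 2.5 + 10.7 − 0.3 + 14.0 + 1.1) / 6 = 5.9167%
Mean R_m = (8.3 − 5.3 + 10.0 + 1.6 + 9.6 − 0.5) / 6 = 3.9500%
Σ(R_i − R̄_i)(R_m − R̄_m) = 217.1450  ⇒  Cov = 217.1450 / 6 = 36.1908
Σ(R_m − R̄_m)² = 198.3350  ⇒  Var(R_m) = 198.3350 / 6 = 33.0558
β = Cov / Var(R_m) = 36.1908 / 33.0558 = 1.0948
MRP = 11.52% − 5.78% = 5.74%
E(R) = R_f + β × MRP = 5.78% + 1.0948 × 5.74% = 12.06%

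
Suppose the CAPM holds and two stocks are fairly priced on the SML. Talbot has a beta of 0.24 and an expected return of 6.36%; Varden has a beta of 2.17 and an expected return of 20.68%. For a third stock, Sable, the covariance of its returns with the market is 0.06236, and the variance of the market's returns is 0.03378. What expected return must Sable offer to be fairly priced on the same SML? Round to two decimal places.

MRP = (20.68% − 6.36%) / (2.17 − 0.24) = 7.4197%
R_f = 6.36% − 0.24 × 7.4197% = 4.5793%
β_Sable = Cov / Var(R_m) = 0.06236 / 0.03378 = 1.8461
E(R_Sable) = R_f + β × MRP = 4.5793% + 1.8461 × 7.4197% = 18.28%

18.28%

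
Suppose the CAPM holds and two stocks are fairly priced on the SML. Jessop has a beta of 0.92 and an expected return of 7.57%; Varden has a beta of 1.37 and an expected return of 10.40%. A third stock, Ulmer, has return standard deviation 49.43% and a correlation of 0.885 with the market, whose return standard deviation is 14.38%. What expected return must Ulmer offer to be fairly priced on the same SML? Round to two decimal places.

MRP = (10.40% − 7.57%) / (1.37 − 0.92) = 6.2889%
R_f = 7.57% − 0.92 × 6.2889% = 1.7842%
β_Ulmer = ρ·σ_i/σ_m = 0.885 × 49.43 / 14.38 = 3.0421
E(R_Ulmer) = R_f + β × MRP = 1.7842% + 3.0421 × 6.2889% = 20.92%

20.92%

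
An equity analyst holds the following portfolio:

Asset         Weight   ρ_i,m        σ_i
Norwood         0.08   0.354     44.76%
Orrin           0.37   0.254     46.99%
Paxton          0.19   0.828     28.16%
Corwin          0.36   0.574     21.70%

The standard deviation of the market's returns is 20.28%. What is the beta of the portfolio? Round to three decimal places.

0.720

β_Norwood = 0.354 × 44.76% / 20.28% = 0.7813
β_Orrin = 0.254 × 46.99% / 20.28% = 0.5885
β_Paxton = 0.828 × 28.16% / 20.28% = 1.1497
β_Corwin = 0.574 × 21.70% / 20.28% = 0.6142
β_P = Σ w_i β_i = 0.08×0.7813 + 0.37×0.5885 + 0.19×1.1497 + 0.36×0.6142 = 0.7198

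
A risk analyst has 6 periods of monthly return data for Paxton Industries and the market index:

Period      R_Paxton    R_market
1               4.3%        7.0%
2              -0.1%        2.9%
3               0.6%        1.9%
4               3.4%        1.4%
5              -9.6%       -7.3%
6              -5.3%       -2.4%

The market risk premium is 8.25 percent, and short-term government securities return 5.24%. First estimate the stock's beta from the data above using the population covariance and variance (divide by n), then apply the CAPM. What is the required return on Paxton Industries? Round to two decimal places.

13.66%

Mean R_i = (4.3 − 0.1 + 0.6 + 3.4 − 9.6 − 5.3) / 6 = -1.1167%
Mean R_m = (7.0 + 2.9 + 1.9 + 1.4 − 7.3 − 2.4) / 6 = 0.5833%
Σ(R_i − R̄_i)(R_m − R̄_m) = 122.4183  ⇒  Cov = 122.4183 / 6 = 20.4031
Σ(R_m − R̄_m)² = 119.9883  ⇒  Var(R_m) = 119.9883 / 6 = 19.9981
β = Cov / Var(R_m) = 20.4031 / 19.9981 = 1.0203
E(R) = R_f + β × MRP = 5.24% + 1.0203 × 8.25% = 13.66%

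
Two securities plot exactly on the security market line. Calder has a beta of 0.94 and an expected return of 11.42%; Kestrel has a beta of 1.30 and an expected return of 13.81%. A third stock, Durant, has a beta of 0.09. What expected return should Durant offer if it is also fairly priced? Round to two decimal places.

MRP (SML slope) = (13.81% − 11.42%) / (1.30 − 0.94) = 2.39% / 0.36 = 6.6389%
R_f (intercept) = 11.42% − 0.94 × 6.6389% = 5.1794%
E(R_Durant) = R_f + β × MRP = 5.1794% + 0.09 × 6.6389% = 5.78%

5.78%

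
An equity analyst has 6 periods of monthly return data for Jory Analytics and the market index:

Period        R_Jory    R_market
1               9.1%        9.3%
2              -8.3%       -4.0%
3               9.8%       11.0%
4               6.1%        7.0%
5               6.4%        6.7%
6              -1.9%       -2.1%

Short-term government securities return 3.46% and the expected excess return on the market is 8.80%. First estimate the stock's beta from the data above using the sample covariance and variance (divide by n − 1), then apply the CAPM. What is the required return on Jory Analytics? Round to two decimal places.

13.39%

Mean R_i = (9.1 − 8.3 + 9.8 + 6.1 + 6.4 − 1.9) / 6 = 3.5333%
Mean R_m = (9.3 − 4.0 + 11.0 + 7.0 + 6.7 − 2.1) / 6 = 4.6500%
Σ(R_i − R̄_i)(R_m − R̄_m) = 216.6200  ⇒  Cov = 216.6200 / 5 = 43.3240
Σ(R_m − R̄_m)² = 192.0550  ⇒  Var(R_m) = 192.0550 / 5 = 38.4110
β = Cov / Var(R_m) = 43.3240 / 38.4110 = 1.1279
E(R) = R_f + β × MRP = 3.46% + 1.1279 × 8.80% = 13.39%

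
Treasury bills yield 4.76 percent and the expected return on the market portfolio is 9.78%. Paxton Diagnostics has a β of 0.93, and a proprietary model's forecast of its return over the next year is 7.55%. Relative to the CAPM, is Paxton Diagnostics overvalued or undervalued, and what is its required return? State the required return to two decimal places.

Overvalued; required return 9.43%

MRP = 9.78% − 4.76% = 5.02%
Required return = R_f + β·MRP = 4.76% + 0.93 × 5.02% = 9.43%
Forecast 7.55% < required 9.43% → the stock plots below the SML → overvalued.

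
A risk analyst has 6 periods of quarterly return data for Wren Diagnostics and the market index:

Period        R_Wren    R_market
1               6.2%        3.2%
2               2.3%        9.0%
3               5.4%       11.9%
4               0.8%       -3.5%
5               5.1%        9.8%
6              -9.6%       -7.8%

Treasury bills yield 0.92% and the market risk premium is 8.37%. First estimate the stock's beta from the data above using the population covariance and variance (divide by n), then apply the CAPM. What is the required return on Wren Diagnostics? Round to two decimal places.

5.90%

Mean R_i = (6.2 + 2.3 + 5.4 + 0.8 + 5.1 − 9.6) / 6 = 1.7000%
Mean R_m = (3.2 + 9.0 + 11.9 − 3.5 + 9.8 − 7.8) / 6 = 3.7667%
Σ(R_i − R̄_i)(R_m − R̄_m) = 188.4400  ⇒  Cov = 188.4400 / 6 = 31.4067
Σ(R_m − R̄_m)² = 316.8533  ⇒  Var(R_m) = 316.8533 / 6 = 52.8089
β = Cov / Var(R_m) = 31.4067 / 52.8089 = 0.5947
E(R) = R_f + β × MRP = 0.92% + 0.5947 × 8.37% = 5.90%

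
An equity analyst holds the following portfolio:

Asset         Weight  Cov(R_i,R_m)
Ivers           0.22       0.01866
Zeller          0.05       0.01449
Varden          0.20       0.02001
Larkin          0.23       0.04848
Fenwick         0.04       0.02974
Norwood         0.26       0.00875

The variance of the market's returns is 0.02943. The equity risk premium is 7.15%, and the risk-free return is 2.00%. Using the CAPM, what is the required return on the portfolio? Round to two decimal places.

7.70%

β_Ivers = 0.01866 / 0.02943 = 0.6340
β_Zeller = 0.01449 / 0.02943 = 0.4924
β_Varden = 0.02001 / 0.02943 = 0.6799
β_Larkin = 0.04848 / 0.02943 = 1.6473
β_Fenwick = 0.02974 / 0.02943 = 1.0105
β_Norwood = 0.00875 / 0.02943 = 0.2973
β_P = Σ w_i β_i = 0.22×0.6340 + 0.05×0.4924 + 0.20×0.6799 + 0.23×1.6473 + 0.04×1.0105 + 0.26×0.2973 = 0.7967
E(R_P) = R_f + β_P × MRP = 2.00% + 0.7967 × 7.15% = 7.70%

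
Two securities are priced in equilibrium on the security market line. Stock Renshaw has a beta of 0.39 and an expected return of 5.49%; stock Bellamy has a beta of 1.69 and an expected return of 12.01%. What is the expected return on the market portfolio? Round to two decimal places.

8.55%

Both satisfy E(R) = R_f + β·MRP, so the slope of the SML is
MRP = (12.01% − 5.49%) / (1.69 − 0.39) = 6.52% / 1.30 = 5.0154%
R_f = E(R_Renshaw) − β_Renshaw·MRP = 5.49% − 0.39 × 5.0154% = 3.5340%
E(R_m) = R_f + MRP = 3.5340% + 5.0154% = 8.55%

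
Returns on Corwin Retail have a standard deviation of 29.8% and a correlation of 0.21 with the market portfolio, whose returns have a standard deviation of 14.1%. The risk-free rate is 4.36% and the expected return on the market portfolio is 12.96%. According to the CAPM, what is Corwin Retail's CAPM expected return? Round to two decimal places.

β = ρ × σ_i / σ_m = 0.21 × 29.8% / 14.1% = 0.4438
MRP = 12.96% − 4.36% = 8.60%
E(R) = 4.36% + 0.4438 × 8.60% = 8.18%

8.18%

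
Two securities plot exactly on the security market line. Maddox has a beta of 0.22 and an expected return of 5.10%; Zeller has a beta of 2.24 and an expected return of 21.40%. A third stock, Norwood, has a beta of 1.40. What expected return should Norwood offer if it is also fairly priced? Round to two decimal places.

MRP (SML slope) = (21.40% − 5.10%) / (2.24 − 0.22) = 16.30% / 2.02 = 8.0693%
R_f (intercept) = 5.10% − 0.22 × 8.0693% = 3.3248%
E(R_Norwood) = R_f + β × MRP = 3.3248% + 1.40 × 8.0693% = 14.62%

14.62%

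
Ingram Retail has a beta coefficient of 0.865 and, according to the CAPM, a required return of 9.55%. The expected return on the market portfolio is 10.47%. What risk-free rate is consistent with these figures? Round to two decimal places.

E(R) = R_f + β(E(R_m) − R_f) = R_f(1 − β) + β·E(R_m)
9.55% = R_f × (1 − 0.865) + 0.865 × 10.47%
9.55% = R_f × 0.135 + 9.05655%
R_f = (9.55% − 9.05655%) / 0.135 = 3.66%

3.66%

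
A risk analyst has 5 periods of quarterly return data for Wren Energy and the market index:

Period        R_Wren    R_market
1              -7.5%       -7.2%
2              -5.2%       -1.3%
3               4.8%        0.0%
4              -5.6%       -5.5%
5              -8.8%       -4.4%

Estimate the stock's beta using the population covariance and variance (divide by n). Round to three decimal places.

Mean R_i = (-7.5 − 5.2 + 4.8 − 5.6 − 8.8) / 5 = -4.4600%
Mean R_m = (-7.2 − 1.3 + 0.0 − 5.5 − 4.4) / 5 = -3.6800%
Σ(R_i − R̄_i)(R_m − R̄_m) = 48.2160  ⇒  Cov = 48.2160 / 5 = 9.6432
Σ(R_m − R̄_m)² = 35.4280  ⇒  Var(R_m) = 35.4280 / 5 = 7.0856
β = Cov / Var(R_m) = 9.6432 / 7.0856 = 1.3610

1.361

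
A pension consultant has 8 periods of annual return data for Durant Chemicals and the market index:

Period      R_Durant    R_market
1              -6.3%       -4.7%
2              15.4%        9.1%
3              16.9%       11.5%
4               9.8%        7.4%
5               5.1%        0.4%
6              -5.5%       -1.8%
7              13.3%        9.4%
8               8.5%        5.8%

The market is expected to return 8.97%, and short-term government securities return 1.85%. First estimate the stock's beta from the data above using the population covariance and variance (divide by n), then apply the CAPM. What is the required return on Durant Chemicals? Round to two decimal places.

Mean R_i = (-6.3 + 15.4 + 16.9 + 9.8 + 5.1 − 5.5 + 13.3 + 8.5) / 8 = 7.1500%
Mean R_m = (-4.7 + 9.1 + 11.5 + 7.4 + 0.4 − 1.8 + 9.4 + 5.8) / 8 = 4.6375%
Σ(R_i − R̄_i)(R_m − R̄_m) = 357.6150  ⇒  Cov = 357.6150 / 8 = 44.7019
Σ(R_m − R̄_m)² = 245.2588  ⇒  Var(R_m) = 245.2588 / 8 = 30.6574
β = Cov / Var(R_m) = 44.7019 / 30.6574 = 1.4581
MRP = 8.97% − 1.85% = 7.12%
E(R) = R_f + β × MRP = 1.85% + 1.4581 × 7.12% = 12.23%

12.23%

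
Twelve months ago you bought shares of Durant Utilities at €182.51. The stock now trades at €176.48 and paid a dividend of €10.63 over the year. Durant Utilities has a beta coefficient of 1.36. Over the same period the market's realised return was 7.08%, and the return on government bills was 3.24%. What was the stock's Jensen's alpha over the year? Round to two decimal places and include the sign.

Realised HPR = (P1 + D1 − P0) / P0 = (176.48 + 10.63 − 182.51) / 182.51 = 4.60 / 182.51 = 2.5204%
MRP = 7.08% − 3.24% = 3.84%
CAPM required = R_f + β·MRP = 3.24% + 1.36 × 3.84% = 8.4624%
α = realised − required = 2.5204% − 8.4624% = -5.94%

-5.94%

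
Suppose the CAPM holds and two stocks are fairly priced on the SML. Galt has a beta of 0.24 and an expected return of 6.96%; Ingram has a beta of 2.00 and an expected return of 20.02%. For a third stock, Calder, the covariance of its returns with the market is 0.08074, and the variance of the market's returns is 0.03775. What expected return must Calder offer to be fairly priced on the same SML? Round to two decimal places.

21.05%

MRP = (20.02% − 6.96%) / (2.00 − 0.24) = 7.4205%
R_f = 6.96% − 0.24 × 7.4205% = 5.1791%
β_Calder = Cov / Var(R_m) = 0.08074 / 0.03775 = 2.1388
E(R_Calder) = R_f + β × MRP = 5.1791% + 2.1388 × 7.4205% = 21.05%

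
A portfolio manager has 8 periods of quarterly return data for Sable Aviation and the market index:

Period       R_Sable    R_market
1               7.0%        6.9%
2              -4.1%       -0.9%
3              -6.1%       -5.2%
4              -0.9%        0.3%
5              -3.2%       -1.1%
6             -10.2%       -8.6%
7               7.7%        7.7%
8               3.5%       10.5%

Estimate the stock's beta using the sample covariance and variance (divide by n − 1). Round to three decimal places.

Mean R_i = (7.0 − 4.1 − 6.1 − 0.9 − 3.2 − 10.2 + 7.7 + 3.5) / 8 = -0.7875%
Mean R_m = (6.9 − 0.9 − 5.2 + 0.3 − 1.1 − 8.6 + 7.7 + 10.5) / 8 = 1.2000%
Σ(R_i − R̄_i)(R_m − R̄_m) = 278.2800  ⇒  Cov = 278.2800 / 7 = 39.7543
Σ(R_m − R̄_m)² = 308.7400  ⇒  Var(R_m) = 308.7400 / 7 = 44.1057
β = Cov / Var(R_m) = 39.7543 / 44.1057 = 0.9013

0.901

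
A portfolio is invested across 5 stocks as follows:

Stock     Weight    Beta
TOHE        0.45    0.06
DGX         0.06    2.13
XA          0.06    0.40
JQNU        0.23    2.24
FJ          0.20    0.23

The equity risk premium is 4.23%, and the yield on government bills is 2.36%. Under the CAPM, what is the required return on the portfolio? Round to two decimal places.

β_P = Σ w_i β_i = 0.45×0.06 + 0.06×2.13 + 0.06×0.40 + 0.23×2.24 + 0.20×0.23 = 0.7400
E(R_P) = R_f + β_P × MRP = 2.36% + 0.7400 × 4.23% = 5.49%

5.49%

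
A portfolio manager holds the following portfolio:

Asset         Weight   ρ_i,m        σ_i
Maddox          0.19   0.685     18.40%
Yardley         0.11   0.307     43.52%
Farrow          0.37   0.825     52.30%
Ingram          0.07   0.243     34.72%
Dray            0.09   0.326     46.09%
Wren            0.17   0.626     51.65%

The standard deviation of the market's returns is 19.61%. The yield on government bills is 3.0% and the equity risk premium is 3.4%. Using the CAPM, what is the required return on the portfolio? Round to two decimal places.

7.73%

β_Maddox = 0.685 × 18.40% / 19.61% = 0.6427
β_Yardley = 0.307 × 43.52% / 19.61% = 0.6813
β_Farrow = 0.825 × 52.30% / 19.61% = 2.2003
β_Ingram = 0.243 × 34.72% / 19.61% = 0.4302
β_Dray = 0.326 × 46.09% / 19.61% = 0.7662
β_Wren = 0.626 × 51.65% / 19.61% = 1.6488
β_P = Σ w_i β_i = 0.19×0.6427 + 0.11×0.6813 + 0.37×2.2003 + 0.07×0.4302 + 0.09×0.7662 + 0.17×1.6488 = 1.3905
E(R_P) = R_f + β_P × MRP = 3.0% + 1.3905 × 3.4% = 7.73%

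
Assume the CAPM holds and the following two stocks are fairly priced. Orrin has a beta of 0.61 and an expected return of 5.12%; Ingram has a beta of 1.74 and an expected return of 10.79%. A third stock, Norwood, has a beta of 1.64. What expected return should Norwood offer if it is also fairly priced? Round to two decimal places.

MRP (SML slope) = (10.79% − 5.12%) / (1.74 − 0.61) = 5.67% / 1.13 = 5.0177%
R_f (intercept) = 5.12% − 0.61 × 5.0177% = 2.0592%
E(R_Norwood) = R_f + β × MRP = 2.0592% + 1.64 × 5.0177% = 10.29%

10.29%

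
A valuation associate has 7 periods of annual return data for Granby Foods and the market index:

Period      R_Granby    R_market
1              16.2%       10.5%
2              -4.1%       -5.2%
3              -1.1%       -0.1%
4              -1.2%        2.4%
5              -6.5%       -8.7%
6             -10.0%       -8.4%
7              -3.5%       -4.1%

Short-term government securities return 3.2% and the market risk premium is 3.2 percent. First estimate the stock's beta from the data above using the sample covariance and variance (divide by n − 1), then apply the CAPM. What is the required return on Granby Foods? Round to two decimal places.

Mean R_i = (16.2 − 4.1 − 1.1 − 1.2 − 6.5 − 10.0 − 3.5) / 7 = -1.4571%
Mean R_m = (10.5 − 5.2 − 0.1 + 2.4 − 8.7 − 8.4 − 4.1) / 7 = -1.9429%
Σ(R_i − R̄_i)(R_m − R̄_m) = 323.7329  ⇒  Cov = 323.7329 / 6 = 53.9555
Σ(R_m − R̄_m)² = 279.6971  ⇒  Var(R_m) = 279.6971 / 6 = 46.6162
β = Cov / Var(R_m) = 53.9555 / 46.6162 = 1.1574
E(R) = R_f + β × MRP = 3.2% + 1.1574 × 3.2% = 6.90%

6.90%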